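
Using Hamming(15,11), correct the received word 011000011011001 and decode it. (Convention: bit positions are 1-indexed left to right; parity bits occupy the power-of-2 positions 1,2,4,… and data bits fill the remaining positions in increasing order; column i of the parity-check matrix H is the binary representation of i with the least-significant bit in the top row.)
Syndrome s = H · r^T (mod 2), r = 011000011011001:
  s[0] = (101010101010101)·(011000011011001) mod 2 = 0+0+1+0+0+0+0+0+1+0+1+0+0+0+1 mod 2 = 0
  s[1] = (011001100110011)·(011000011011001) mod 2 = 0+1+1+0+0+0+0+0+0+0+1+0+0+0+1 mod 2 = 0
  s[2] = (000111100001111)·(011000011011001) mod 2 = 0+0+0+0+0+0+0+0+0+0+0+1+0+0+1 mod 2 = 0
  s[3] = (000000011111111)·(011000011011001) mod 2 = 0+0+0+0+0+0+0+1+1+0+1+1+0+0+1 mod 2 = 1
Syndrome = 0001
Column 8 of H equals this syndrome → error at bit 8 (1-indexed).
Flip bit 8: 011000011011001 → 011000001011001
Extract data bits at positions {3,5,6,7,9,10,11,12,13,14,15}: 10001011001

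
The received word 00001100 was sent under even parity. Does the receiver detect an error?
Sum of received bits: 0+0+0+0+1+1+0+0 = 2; 2 mod 2 = 0. Result is 0 → no error detected.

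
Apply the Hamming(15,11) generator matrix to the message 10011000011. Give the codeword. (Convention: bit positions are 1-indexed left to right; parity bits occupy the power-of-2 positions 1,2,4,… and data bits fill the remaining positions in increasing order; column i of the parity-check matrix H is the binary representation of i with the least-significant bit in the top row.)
Codeword c = d · G (mod 2), d = 10011000011:
  c[0] = d·G[:,0] = (10011000011)·(11011010101) mod 2 = 1+0+0+1+1+0+0+0+0+0+1 mod 2 = 0
  c[1] = d·G[:,1] = (10011000011)·(10110110011) mod 2 = 1+0+0+1+0+0+0+0+0+1+1 mod 2 = 0
  c[2] = d·G[:,2] = (10011000011)·(10000000000) mod 2 = 1+0+0+0+0+0+0+0+0+0+0 mod 2 = 1
  c[3] = d·G[:,3] = (10011000011)·(01110001111) mod 2 = 0+0+0+1+0+0+0+0+0+1+1 mod 2 = 1
  c[4] = d·G[:,4] = (10011000011)·(01000000000) mod 2 = 0+0+0+0+0+0+0+0+0+0+0 mod 2 = 0
  c[5] = d·G[:,5] = (10011000011)·(00100000000) mod 2 = 0+0+0+0+0+0+0+0+0+0+0 mod 2 = 0
  c[6] = d·G[:,6] = (10011000011)·(00010000000) mod 2 = 0+0+0+1+0+0+0+0+0+0+0 mod 2 = 1
  c[7] = d·G[:,7] = (10011000011)·(00001111111) mod 2 = 0+0+0+0+1+0+0+0+0+1+1 mod 2 = 1
  c[8] = d·G[:,8] = (10011000011)·(00001000000) mod 2 = 0+0+0+0+1+0+0+0+0+0+0 mod 2 = 1
  c[9] = d·G[:,9] = (10011000011)·(00000100000) mod 2 = 0+0+0+0+0+0+0+0+0+0+0 mod 2 = 0
  c[10] = d·G[:,10] = (10011000011)·(00000010000) mod 2 = 0+0+0+0+0+0+0+0+0+0+0 mod 2 = 0
  c[11] = d·G[:,11] = (10011000011)·(00000001000) mod 2 = 0+0+0+0+0+0+0+0+0+0+0 mod 2 = 0
  c[12] = d·G[:,12] = (10011000011)·(00000000100) mod 2 = 0+0+0+0+0+0+0+0+0+0+0 mod 2 = 0
  c[13] = d·G[:,13] = (10011000011)·(00000000010) mod 2 = 0+0+0+0+0+0+0+0+0+1+0 mod 2 = 1
  c[14] = d·G[:,14] = (10011000011)·(00000000001) mod 2 = 0+0+0+0+0+0+0+0+0+0+1 mod 2 = 1
Codeword = 001100111000011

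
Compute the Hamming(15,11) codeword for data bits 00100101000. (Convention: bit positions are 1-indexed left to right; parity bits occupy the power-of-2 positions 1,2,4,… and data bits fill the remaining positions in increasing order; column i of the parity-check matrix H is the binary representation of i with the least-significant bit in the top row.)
Codeword c = d · G (mod 2), d = 00100101000:
  c[0] = d·G[:,0] = (00100101000)·(11011010101) mod 2 = 0+0+0+0+0+0+0+0+0+0+0 mod 2 = 0
  c[1] = d·G[:,1] = (00100101000)·(10110110011) mod 2 = 0+0+1+0+0+1+0+0+0+0+0 mod 2 = 0
  c[2] = d·G[:,2] = (00100101000)·(10000000000) mod 2 = 0+0+0+0+0+0+0+0+0+0+0 mod 2 = 0
  c[3] = d·G[:,3] = (00100101000)·(01110001111) mod 2 = 0+0+1+0+0+0+0+1+0+0+0 mod 2 = 0
  c[4] = d·G[:,4] = (00100101000)·(01000000000) mod 2 = 0+0+0+0+0+0+0+0+0+0+0 mod 2 = 0
  c[5] = d·G[:,5] = (00100101000)·(00100000000) mod 2 = 0+0+1+0+0+0+0+0+0+0+0 mod 2 = 1
  c[6] = d·G[:,6] = (00100101000)·(00010000000) mod 2 = 0+0+0+0+0+0+0+0+0+0+0 mod 2 = 0
  c[7] = d·G[:,7] = (00100101000)·(00001111111) mod 2 = 0+0+0+0+0+1+0+1+0+0+0 mod 2 = 0
  c[8] = d·G[:,8] = (00100101000)·(00001000000) mod 2 = 0+0+0+0+0+0+0+0+0+0+0 mod 2 = 0
  c[9] = d·G[:,9] = (00100101000)·(00000100000) mod 2 = 0+0+0+0+0+1+0+0+0+0+0 mod 2 = 1
  c[10] = d·G[:,10] = (00100101000)·(00000010000) mod 2 = 0+0+0+0+0+0+0+0+0+0+0 mod 2 = 0
  c[11] = d·G[:,11] = (00100101000)·(00000001000) mod 2 = 0+0+0+0+0+0+0+1+0+0+0 mod 2 = 1
  c[12] = d·G[:,12] = (00100101000)·(00000000100) mod 2 = 0+0+0+0+0+0+0+0+0+0+0 mod 2 = 0
  c[13] = d·G[:,13] = (00100101000)·(00000000010) mod 2 = 0+0+0+0+0+0+0+0+0+0+0 mod 2 = 0
  c[14] = d·G[:,14] = (00100101000)·(00000000001) mod 2 = 0+0+0+0+0+0+0+0+0+0+0 mod 2 = 0
Codeword = 000001000101000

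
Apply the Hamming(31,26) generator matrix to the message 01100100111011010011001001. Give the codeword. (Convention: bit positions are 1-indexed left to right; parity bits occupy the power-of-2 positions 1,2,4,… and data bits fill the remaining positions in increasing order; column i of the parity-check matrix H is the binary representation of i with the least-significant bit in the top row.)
Codeword c = d · G (mod 2), d = 01100100111011010011001001:
  c[0] = d·G[:,0] = (01100100111011010011001001)·(11011010101101010101010101) mod 2 = 0+1+0+0+0+0+0+0+1+0+1+0+0+1+0+1+0+0+0+1+0+0+0+0+0+1 mod 2 = 1
  c[1] = d·G[:,1] = (01100100111011010011001001)·(10110110011011001100110011) mod 2 = 0+0+1+0+0+1+0+0+0+1+1+0+1+1+0+0+0+0+0+0+0+0+0+0+0+1 mod 2 = 1
  c[2] = d·G[:,2] = (01100100111011010011001001)·(10000000000000000000000000) mod 2 = 0+0+0+0+0+0+0+0+0+0+0+0+0+0+0+0+0+0+0+0+0+0+0+0+0+0 mod 2 = 0
  c[3] = d·G[:,3] = (01100100111011010011001001)·(01110001111000111100001111) mod 2 = 0+1+1+0+0+0+0+0+1+1+1+0+0+0+0+1+0+0+0+0+0+0+1+0+0+1 mod 2 = 0
  c[4] = d·G[:,4] = (01100100111011010011001001)·(01000000000000000000000000) mod 2 = 0+1+0+0+0+0+0+0+0+0+0+0+0+0+0+0+0+0+0+0+0+0+0+0+0+0 mod 2 = 1
  c[5] = d·G[:,5] = (01100100111011010011001001)·(00100000000000000000000000) mod 2 = 0+0+1+0+0+0+0+0+0+0+0+0+0+0+0+0+0+0+0+0+0+0+0+0+0+0 mod 2 = 1
  c[6] = d·G[:,6] = (01100100111011010011001001)·(00010000000000000000000000) mod 2 = 0+0+0+0+0+0+0+0+0+0+0+0+0+0+0+0+0+0+0+0+0+0+0+0+0+0 mod 2 = 0
  c[7] = d·G[:,7] = (01100100111011010011001001)·(00001111111000000011111111) mod 2 = 0+0+0+0+0+1+0+0+1+1+1+0+0+0+0+0+0+0+1+1+0+0+1+0+0+1 mod 2 = 0
  c[8] = d·G[:,8] = (01100100111011010011001001)·(00001000000000000000000000) mod 2 = 0+0+0+0+0+0+0+0+0+0+0+0+0+0+0+0+0+0+0+0+0+0+0+0+0+0 mod 2 = 0
  c[9] = d·G[:,9] = (01100100111011010011001001)·(00000100000000000000000000) mod 2 = 0+0+0+0+0+1+0+0+0+0+0+0+0+0+0+0+0+0+0+0+0+0+0+0+0+0 mod 2 = 1
  c[10] = d·G[:,10] = (01100100111011010011001001)·(00000010000000000000000000) mod 2 = 0+0+0+0+0+0+0+0+0+0+0+0+0+0+0+0+0+0+0+0+0+0+0+0+0+0 mod 2 = 0
  c[11] = d·G[:,11] = (01100100111011010011001001)·(00000001000000000000000000) mod 2 = 0+0+0+0+0+0+0+0+0+0+0+0+0+0+0+0+0+0+0+0+0+0+0+0+0+0 mod 2 = 0
  c[12] = d·G[:,12] = (01100100111011010011001001)·(00000000100000000000000000) mod 2 = 0+0+0+0+0+0+0+0+1+0+0+0+0+0+0+0+0+0+0+0+0+0+0+0+0+0 mod 2 = 1
  c[13] = d·G[:,13] = (01100100111011010011001001)·(00000000010000000000000000) mod 2 = 0+0+0+0+0+0+0+0+0+1+0+0+0+0+0+0+0+0+0+0+0+0+0+0+0+0 mod 2 = 1
  c[14] = d·G[:,14] = (01100100111011010011001001)·(00000000001000000000000000) mod 2 = 0+0+0+0+0+0+0+0+0+0+1+0+0+0+0+0+0+0+0+0+0+0+0+0+0+0 mod 2 = 1
  c[15] = d·G[:,15] = (01100100111011010011001001)·(00000000000111111111111111) mod 2 = 0+0+0+0+0+0+0+0+0+0+0+0+1+1+0+1+0+0+1+1+0+0+1+0+0+1 mod 2 = 1
  c[16] = d·G[:,16] = (01100100111011010011001001)·(00000000000100000000000000) mod 2 = 0+0+0+0+0+0+0+0+0+0+0+0+0+0+0+0+0+0+0+0+0+0+0+0+0+0 mod 2 = 0
  c[17] = d·G[:,17] = (01100100111011010011001001)·(00000000000010000000000000) mod 2 = 0+0+0+0+0+0+0+0+0+0+0+0+1+0+0+0+0+0+0+0+0+0+0+0+0+0 mod 2 = 1
  c[18] = d·G[:,18] = (01100100111011010011001001)·(00000000000001000000000000) mod 2 = 0+0+0+0+0+0+0+0+0+0+0+0+0+1+0+0+0+0+0+0+0+0+0+0+0+0 mod 2 = 1
  c[19] = d·G[:,19] = (01100100111011010011001001)·(00000000000000100000000000) mod 2 = 0+0+0+0+0+0+0+0+0+0+0+0+0+0+0+0+0+0+0+0+0+0+0+0+0+0 mod 2 = 0
  c[20] = d·G[:,20] = (01100100111011010011001001)·(00000000000000010000000000) mod 2 = 0+0+0+0+0+0+0+0+0+0+0+0+0+0+0+1+0+0+0+0+0+0+0+0+0+0 mod 2 = 1
  c[21] = d·G[:,21] = (01100100111011010011001001)·(00000000000000001000000000) mod 2 = 0+0+0+0+0+0+0+0+0+0+0+0+0+0+0+0+0+0+0+0+0+0+0+0+0+0 mod 2 = 0
  c[22] = d·G[:,22] = (01100100111011010011001001)·(00000000000000000100000000) mod 2 = 0+0+0+0+0+0+0+0+0+0+0+0+0+0+0+0+0+0+0+0+0+0+0+0+0+0 mod 2 = 0
  c[23] = d·G[:,23] = (01100100111011010011001001)·(00000000000000000010000000) mod 2 = 0+0+0+0+0+0+0+0+0+0+0+0+0+0+0+0+0+0+1+0+0+0+0+0+0+0 mod 2 = 1
  c[24] = d·G[:,24] = (01100100111011010011001001)·(00000000000000000001000000) mod 2 = 0+0+0+0+0+0+0+0+0+0+0+0+0+0+0+0+0+0+0+1+0+0+0+0+0+0 mod 2 = 1
  c[25] = d·G[:,25] = (01100100111011010011001001)·(00000000000000000000100000) mod 2 = 0+0+0+0+0+0+0+0+0+0+0+0+0+0+0+0+0+0+0+0+0+0+0+0+0+0 mod 2 = 0
  c[26] = d·G[:,26] = (01100100111011010011001001)·(00000000000000000000010000) mod 2 = 0+0+0+0+0+0+0+0+0+0+0+0+0+0+0+0+0+0+0+0+0+0+0+0+0+0 mod 2 = 0
  c[27] = d·G[:,27] = (01100100111011010011001001)·(00000000000000000000001000) mod 2 = 0+0+0+0+0+0+0+0+0+0+0+0+0+0+0+0+0+0+0+0+0+0+1+0+0+0 mod 2 = 1
  c[28] = d·G[:,28] = (01100100111011010011001001)·(00000000000000000000000100) mod 2 = 0+0+0+0+0+0+0+0+0+0+0+0+0+0+0+0+0+0+0+0+0+0+0+0+0+0 mod 2 = 0
  c[29] = d·G[:,29] = (01100100111011010011001001)·(00000000000000000000000010) mod 2 = 0+0+0+0+0+0+0+0+0+0+0+0+0+0+0+0+0+0+0+0+0+0+0+0+0+0 mod 2 = 0
  c[30] = d·G[:,30] = (01100100111011010011001001)·(00000000000000000000000001) mod 2 = 0+0+0+0+0+0+0+0+0+0+0+0+0+0+0+0+0+0+0+0+0+0+0+0+0+1 mod 2 = 1
Codeword = 1100110001001111011010011001001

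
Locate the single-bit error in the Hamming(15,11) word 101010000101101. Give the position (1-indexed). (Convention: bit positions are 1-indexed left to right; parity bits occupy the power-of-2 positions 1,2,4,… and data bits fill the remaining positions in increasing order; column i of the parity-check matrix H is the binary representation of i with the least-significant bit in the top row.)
Syndrome s = H · r^T (mod 2), r = 101010000101101:
  s[0] = (101010101010101)·(101010000101101) mod 2 = 1+0+1+0+1+0+0+0+0+0+0+0+1+0+1 mod 2 = 1
  s[1] = (011001100110011)·(101010000101101) mod 2 = 0+0+1+0+0+0+0+0+0+1+0+0+0+0+1 mod 2 = 1
  s[2] = (000111100001111)·(101010000101101) mod 2 = 0+0+0+0+1+0+0+0+0+0+0+1+1+0+1 mod 2 = 0
  s[3] = (000000011111111)·(101010000101101) mod 2 = 0+0+0+0+0+0+0+0+0+1+0+1+1+0+1 mod 2 = 0
Syndrome = 1100
Column i of H is the binary representation of i, so the syndrome is the binary index of the flipped bit.
Read s = 1100 with s[0] as LSB: 1·2^0 + 1·2^1 + 0·2^2 + 0·2^3 = 3.
Error is at bit position 3.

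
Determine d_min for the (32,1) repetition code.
d_min = 32 (the only two codewords are 0…0 and 1…1, differing in all 32 positions).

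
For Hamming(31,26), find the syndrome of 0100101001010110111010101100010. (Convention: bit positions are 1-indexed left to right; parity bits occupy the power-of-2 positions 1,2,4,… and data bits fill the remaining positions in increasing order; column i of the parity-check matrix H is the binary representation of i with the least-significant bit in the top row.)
Syndrome s = H · r^T (mod 2), r = 0100101001010110111010101100010:
  s[0] = (1010101010101010101010101010101)·(0100101001010110111010101100010) mod 2 = 0+0+0+0+1+0+1+0+0+0+0+0+0+0+1+0+1+0+1+0+1+0+1+0+1+0+0+0+0+0+0 mod 2 = 0
  s[1] = (0110011001100110011001100110011)·(0100101001010110111010101100010) mod 2 = 0+1+0+0+0+0+1+0+0+1+0+0+0+1+1+0+0+1+1+0+0+0+1+0+0+1+0+0+0+1+0 mod 2 = 0
  s[2] = (0001111000011110000111100001111)·(0100101001010110111010101100010) mod 2 = 0+0+0+0+1+0+1+0+0+0+0+1+0+1+1+0+0+0+0+0+1+0+1+0+0+0+0+0+0+1+0 mod 2 = 0
  s[3] = (0000000111111110000000011111111)·(0100101001010110111010101100010) mod 2 = 0+0+0+0+0+0+0+0+0+1+0+1+0+1+1+0+0+0+0+0+0+0+0+0+1+1+0+0+0+1+0 mod 2 = 1
  s[4] = (0000000000000001111111111111111)·(0100101001010110111010101100010) mod 2 = 0+0+0+0+0+0+0+0+0+0+0+0+0+0+0+0+1+1+1+0+1+0+1+0+1+1+0+0+0+1+0 mod 2 = 0
Syndrome = 00010
Non-zero syndrome: error at position 8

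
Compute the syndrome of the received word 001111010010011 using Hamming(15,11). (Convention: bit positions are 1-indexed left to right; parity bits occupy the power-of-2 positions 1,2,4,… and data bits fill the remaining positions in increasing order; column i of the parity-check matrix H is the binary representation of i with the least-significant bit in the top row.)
Syndrome s = H · r^T (mod 2), r = 001111010010011:
  s[0] = (101010101010101)·(001111010010011) mod 2 = 0+0+1+0+1+0+0+0+0+0+1+0+0+0+1 mod 2 = 0
  s[1] = (011001100110011)·(001111010010011) mod 2 = 0+0+1+0+0+1+0+0+0+0+1+0+0+1+1 mod 2 = 1
  s[2] = (000111100001111)·(001111010010011) mod 2 = 0+0+0+1+1+1+0+0+0+0+0+0+0+1+1 mod 2 = 1
  s[3] = (000000011111111)·(001111010010011) mod 2 = 0+0+0+0+0+0+0+1+0+0+1+0+0+1+1 mod 2 = 0
Syndrome = 0110
Non-zero syndrome: error at position 6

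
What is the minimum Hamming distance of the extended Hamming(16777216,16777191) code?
d_min = 4 (adding an overall parity bit to Hamming(16777215,16777191) raises d_min from 3 to 4).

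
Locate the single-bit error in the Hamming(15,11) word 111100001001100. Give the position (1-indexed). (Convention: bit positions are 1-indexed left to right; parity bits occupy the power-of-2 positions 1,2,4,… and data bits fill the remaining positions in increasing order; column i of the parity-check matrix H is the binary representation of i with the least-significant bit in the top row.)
Syndrome s = H · r^T (mod 2), r = 111100001001100:
  s[0] = (101010101010101)·(111100001001100) mod 2 = 1+0+1+0+0+0+0+0+1+0+0+0+1+0+0 mod 2 = 0
  s[1] = (011001100110011)·(111100001001100) mod 2 = 0+1+1+0+0+0+0+0+0+0+0+0+0+0+0 mod 2 = 0
  s[2] = (000111100001111)·(111100001001100) mod 2 = 0+0+0+1+0+0+0+0+0+0+0+1+1+0+0 mod 2 = 1
  s[3] = (000000011111111)·(111100001001100) mod 2 = 0+0+0+0+0+0+0+0+1+0+0+1+1+0+0 mod 2 = 1
Syndrome = 0011
Column i of H is the binary representation of i, so the syndrome is the binary index of the flipped bit.
Read s = 0011 with s[0] as LSB: 0·2^0 + 0·2^1 + 1·2^2 + 1·2^3 = 12.
Error is at bit position 12.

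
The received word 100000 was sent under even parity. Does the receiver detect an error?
Sum of received bits: 1+0+0+0+0+0 = 1; 1 mod 2 = 1. Result is 1 ≠ 0 → error detected.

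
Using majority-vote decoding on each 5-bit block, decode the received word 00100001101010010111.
Split into 5-bit blocks and majority-vote each:
  block 1 = 00100: 1 ones, 4 zeros → 0
  block 2 = 00110: 2 ones, 3 zeros → 0
  block 3 = 10100: 2 ones, 3 zeros → 0
  block 4 = 10111: 4 ones, 1 zeros → 1
Decoded = 0001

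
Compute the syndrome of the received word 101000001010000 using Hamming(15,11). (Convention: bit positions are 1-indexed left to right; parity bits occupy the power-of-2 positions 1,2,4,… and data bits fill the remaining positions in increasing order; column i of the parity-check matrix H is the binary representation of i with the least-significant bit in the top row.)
Syndrome s = H · r^T (mod 2), r = 101000001010000:
  s[0] = (101010101010101)·(101000001010000) mod 2 = 1+0+1+0+0+0+0+0+1+0+1+0+0+0+0 mod 2 = 0
  s[1] = (011001100110011)·(101000001010000) mod 2 = 0+0+1+0+0+0+0+0+0+0+1+0+0+0+0 mod 2 = 0
  s[2] = (000111100001111)·(101000001010000) mod 2 = 0+0+0+0+0+0+0+0+0+0+0+0+0+0+0 mod 2 = 0
  s[3] = (000000011111111)·(101000001010000) mod 2 = 0+0+0+0+0+0+0+0+1+0+1+0+0+0+0 mod 2 = 0
Syndrome = 0000
s = 0: no error detected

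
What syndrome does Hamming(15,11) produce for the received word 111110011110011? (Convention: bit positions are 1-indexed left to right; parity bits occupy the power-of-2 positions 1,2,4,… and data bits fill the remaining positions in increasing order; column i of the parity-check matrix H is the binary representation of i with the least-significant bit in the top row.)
Syndrome s = H · r^T (mod 2), r = 111110011110011:
  s[0] = (101010101010101)·(111110011110011) mod 2 = 1+0+1+0+1+0+0+0+1+0+1+0+0+0+1 mod 2 = 0
  s[1] = (011001100110011)·(111110011110011) mod 2 = 0+1+1+0+0+0+0+0+0+1+1+0+0+1+1 mod 2 = 0
  s[2] = (000111100001111)·(111110011110011) mod 2 = 0+0+0+1+1+0+0+0+0+0+0+0+0+1+1 mod 2 = 0
  s[3] = (000000011111111)·(111110011110011) mod 2 = 0+0+0+0+0+0+0+1+1+1+1+0+0+1+1 mod 2 = 0
Syndrome = 0000
s = 0: no error detected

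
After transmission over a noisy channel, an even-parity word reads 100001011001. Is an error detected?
Sum of received bits: 1+0+0+0+0+1+0+1+1+0+0+1 = 5; 5 mod 2 = 1. Result is 1 ≠ 0 → error detected.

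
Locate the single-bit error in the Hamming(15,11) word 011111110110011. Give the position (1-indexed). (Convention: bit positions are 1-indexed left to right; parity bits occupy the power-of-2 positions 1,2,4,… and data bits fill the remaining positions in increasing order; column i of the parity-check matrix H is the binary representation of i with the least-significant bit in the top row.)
Syndrome s = H · r^T (mod 2), r = 011111110110011:
  s[0] = (101010101010101)·(011111110110011) mod 2 = 0+0+1+0+1+0+1+0+0+0+1+0+0+0+1 mod 2 = 1
  s[1] = (011001100110011)·(011111110110011) mod 2 = 0+1+1+0+0+1+1+0+0+1+1+0+0+1+1 mod 2 = 0
  s[2] = (000111100001111)·(011111110110011) mod 2 = 0+0+0+1+1+1+1+0+0+0+0+0+0+1+1 mod 2 = 0
  s[3] = (000000011111111)·(011111110110011) mod 2 = 0+0+0+0+0+0+0+1+0+1+1+0+0+1+1 mod 2 = 1
Syndrome = 1001
Column i of H is the binary representation of i, so the syndrome is the binary index of the flipped bit.
Read s = 1001 with s[0] as LSB: 1·2^0 + 0·2^1 + 0·2^2 + 1·2^3 = 9.
Error is at bit position 9.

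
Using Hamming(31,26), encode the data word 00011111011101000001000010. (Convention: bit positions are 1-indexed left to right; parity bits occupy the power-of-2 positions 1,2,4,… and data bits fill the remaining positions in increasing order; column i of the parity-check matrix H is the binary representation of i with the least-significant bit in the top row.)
Codeword c = d · G (mod 2), d = 00011111011101000001000010:
  c[0] = d·G[:,0] = (00011111011101000001000010)·(11011010101101010101010101) mod 2 = 0+0+0+1+1+0+1+0+0+0+1+1+0+1+0+0+0+0+0+1+0+0+0+0+0+0 mod 2 = 1
  c[1] = d·G[:,1] = (00011111011101000001000010)·(10110110011011001100110011) mod 2 = 0+0+0+1+0+1+1+0+0+1+1+0+0+1+0+0+0+0+0+0+0+0+0+0+1+0 mod 2 = 1
  c[2] = d·G[:,2] = (00011111011101000001000010)·(10000000000000000000000000) mod 2 = 0+0+0+0+0+0+0+0+0+0+0+0+0+0+0+0+0+0+0+0+0+0+0+0+0+0 mod 2 = 0
  c[3] = d·G[:,3] = (00011111011101000001000010)·(01110001111000111100001111) mod 2 = 0+0+0+1+0+0+0+1+0+1+1+0+0+0+0+0+0+0+0+0+0+0+0+0+1+0 mod 2 = 1
  c[4] = d·G[:,4] = (00011111011101000001000010)·(01000000000000000000000000) mod 2 = 0+0+0+0+0+0+0+0+0+0+0+0+0+0+0+0+0+0+0+0+0+0+0+0+0+0 mod 2 = 0
  c[5] = d·G[:,5] = (00011111011101000001000010)·(00100000000000000000000000) mod 2 = 0+0+0+0+0+0+0+0+0+0+0+0+0+0+0+0+0+0+0+0+0+0+0+0+0+0 mod 2 = 0
  c[6] = d·G[:,6] = (00011111011101000001000010)·(00010000000000000000000000) mod 2 = 0+0+0+1+0+0+0+0+0+0+0+0+0+0+0+0+0+0+0+0+0+0+0+0+0+0 mod 2 = 1
  c[7] = d·G[:,7] = (00011111011101000001000010)·(00001111111000000011111111) mod 2 = 0+0+0+0+1+1+1+1+0+1+1+0+0+0+0+0+0+0+0+1+0+0+0+0+1+0 mod 2 = 0
  c[8] = d·G[:,8] = (00011111011101000001000010)·(00001000000000000000000000) mod 2 = 0+0+0+0+1+0+0+0+0+0+0+0+0+0+0+0+0+0+0+0+0+0+0+0+0+0 mod 2 = 1
  c[9] = d·G[:,9] = (00011111011101000001000010)·(00000100000000000000000000) mod 2 = 0+0+0+0+0+1+0+0+0+0+0+0+0+0+0+0+0+0+0+0+0+0+0+0+0+0 mod 2 = 1
  c[10] = d·G[:,10] = (00011111011101000001000010)·(00000010000000000000000000) mod 2 = 0+0+0+0+0+0+1+0+0+0+0+0+0+0+0+0+0+0+0+0+0+0+0+0+0+0 mod 2 = 1
  c[11] = d·G[:,11] = (00011111011101000001000010)·(00000001000000000000000000) mod 2 = 0+0+0+0+0+0+0+1+0+0+0+0+0+0+0+0+0+0+0+0+0+0+0+0+0+0 mod 2 = 1
  c[12] = d·G[:,12] = (00011111011101000001000010)·(00000000100000000000000000) mod 2 = 0+0+0+0+0+0+0+0+0+0+0+0+0+0+0+0+0+0+0+0+0+0+0+0+0+0 mod 2 = 0
  c[13] = d·G[:,13] = (00011111011101000001000010)·(00000000010000000000000000) mod 2 = 0+0+0+0+0+0+0+0+0+1+0+0+0+0+0+0+0+0+0+0+0+0+0+0+0+0 mod 2 = 1
  c[14] = d·G[:,14] = (00011111011101000001000010)·(00000000001000000000000000) mod 2 = 0+0+0+0+0+0+0+0+0+0+1+0+0+0+0+0+0+0+0+0+0+0+0+0+0+0 mod 2 = 1
  c[15] = d·G[:,15] = (00011111011101000001000010)·(00000000000111111111111111) mod 2 = 0+0+0+0+0+0+0+0+0+0+0+1+0+1+0+0+0+0+0+1+0+0+0+0+1+0 mod 2 = 0
  c[16] = d·G[:,16] = (00011111011101000001000010)·(00000000000100000000000000) mod 2 = 0+0+0+0+0+0+0+0+0+0+0+1+0+0+0+0+0+0+0+0+0+0+0+0+0+0 mod 2 = 1
  c[17] = d·G[:,17] = (00011111011101000001000010)·(00000000000010000000000000) mod 2 = 0+0+0+0+0+0+0+0+0+0+0+0+0+0+0+0+0+0+0+0+0+0+0+0+0+0 mod 2 = 0
  c[18] = d·G[:,18] = (00011111011101000001000010)·(00000000000001000000000000) mod 2 = 0+0+0+0+0+0+0+0+0+0+0+0+0+1+0+0+0+0+0+0+0+0+0+0+0+0 mod 2 = 1
  c[19] = d·G[:,19] = (00011111011101000001000010)·(00000000000000100000000000) mod 2 = 0+0+0+0+0+0+0+0+0+0+0+0+0+0+0+0+0+0+0+0+0+0+0+0+0+0 mod 2 = 0
  c[20] = d·G[:,20] = (00011111011101000001000010)·(00000000000000010000000000) mod 2 = 0+0+0+0+0+0+0+0+0+0+0+0+0+0+0+0+0+0+0+0+0+0+0+0+0+0 mod 2 = 0
  c[21] = d·G[:,21] = (00011111011101000001000010)·(00000000000000001000000000) mod 2 = 0+0+0+0+0+0+0+0+0+0+0+0+0+0+0+0+0+0+0+0+0+0+0+0+0+0 mod 2 = 0
  c[22] = d·G[:,22] = (00011111011101000001000010)·(00000000000000000100000000) mod 2 = 0+0+0+0+0+0+0+0+0+0+0+0+0+0+0+0+0+0+0+0+0+0+0+0+0+0 mod 2 = 0
  c[23] = d·G[:,23] = (00011111011101000001000010)·(00000000000000000010000000) mod 2 = 0+0+0+0+0+0+0+0+0+0+0+0+0+0+0+0+0+0+0+0+0+0+0+0+0+0 mod 2 = 0
  c[24] = d·G[:,24] = (00011111011101000001000010)·(00000000000000000001000000) mod 2 = 0+0+0+0+0+0+0+0+0+0+0+0+0+0+0+0+0+0+0+1+0+0+0+0+0+0 mod 2 = 1
  c[25] = d·G[:,25] = (00011111011101000001000010)·(00000000000000000000100000) mod 2 = 0+0+0+0+0+0+0+0+0+0+0+0+0+0+0+0+0+0+0+0+0+0+0+0+0+0 mod 2 = 0
  c[26] = d·G[:,26] = (00011111011101000001000010)·(00000000000000000000010000) mod 2 = 0+0+0+0+0+0+0+0+0+0+0+0+0+0+0+0+0+0+0+0+0+0+0+0+0+0 mod 2 = 0
  c[27] = d·G[:,27] = (00011111011101000001000010)·(00000000000000000000001000) mod 2 = 0+0+0+0+0+0+0+0+0+0+0+0+0+0+0+0+0+0+0+0+0+0+0+0+0+0 mod 2 = 0
  c[28] = d·G[:,28] = (00011111011101000001000010)·(00000000000000000000000100) mod 2 = 0+0+0+0+0+0+0+0+0+0+0+0+0+0+0+0+0+0+0+0+0+0+0+0+0+0 mod 2 = 0
  c[29] = d·G[:,29] = (00011111011101000001000010)·(00000000000000000000000010) mod 2 = 0+0+0+0+0+0+0+0+0+0+0+0+0+0+0+0+0+0+0+0+0+0+0+0+1+0 mod 2 = 1
  c[30] = d·G[:,30] = (00011111011101000001000010)·(00000000000000000000000001) mod 2 = 0+0+0+0+0+0+0+0+0+0+0+0+0+0+0+0+0+0+0+0+0+0+0+0+0+0 mod 2 = 0
Codeword = 1101001011110110101000001000010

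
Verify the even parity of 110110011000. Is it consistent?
Sum of all bits: 1+1+0+1+1+0+0+1+1+0+0+0 = 6; 6 mod 2 = 0. Result is 0 → valid parity.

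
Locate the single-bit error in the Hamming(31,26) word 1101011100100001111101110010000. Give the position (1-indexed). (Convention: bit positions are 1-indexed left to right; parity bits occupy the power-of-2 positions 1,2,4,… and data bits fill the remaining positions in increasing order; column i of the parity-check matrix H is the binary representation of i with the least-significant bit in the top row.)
Syndrome s = H · r^T (mod 2), r = 1101011100100001111101110010000:
  s[0] = (1010101010101010101010101010101)·(1101011100100001111101110010000) mod 2 = 1+0+0+0+0+0+1+0+0+0+1+0+0+0+0+0+1+0+1+0+0+0+1+0+0+0+1+0+0+0+0 mod 2 = 1
  s[1] = (0110011001100110011001100110011)·(1101011100100001111101110010000) mod 2 = 0+1+0+0+0+1+1+0+0+0+1+0+0+0+0+0+0+1+1+0+0+1+1+0+0+0+1+0+0+0+0 mod 2 = 1
  s[2] = (0001111000011110000111100001111)·(1101011100100001111101110010000) mod 2 = 0+0+0+1+0+1+1+0+0+0+0+0+0+0+0+0+0+0+0+1+0+1+1+0+0+0+0+0+0+0+0 mod 2 = 0
  s[3] = (0000000111111110000000011111111)·(1101011100100001111101110010000) mod 2 = 0+0+0+0+0+0+0+1+0+0+1+0+0+0+0+0+0+0+0+0+0+0+0+1+0+0+1+0+0+0+0 mod 2 = 0
  s[4] = (0000000000000001111111111111111)·(1101011100100001111101110010000) mod 2 = 0+0+0+0+0+0+0+0+0+0+0+0+0+0+0+1+1+1+1+1+0+1+1+1+0+0+1+0+0+0+0 mod 2 = 1
Syndrome = 11001
Column i of H is the binary representation of i, so the syndrome is the binary index of the flipped bit.
Read s = 11001 with s[0] as LSB: 1·2^0 + 1·2^1 + 0·2^2 + 0·2^3 + 1·2^4 = 19.
Error is at bit position 19.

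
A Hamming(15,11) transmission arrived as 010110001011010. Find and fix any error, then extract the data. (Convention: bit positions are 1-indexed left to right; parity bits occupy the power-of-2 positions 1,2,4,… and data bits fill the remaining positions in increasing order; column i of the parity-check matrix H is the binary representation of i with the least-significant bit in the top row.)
Syndrome s = H · r^T (mod 2), r = 010110001011010:
  s[0] = (101010101010101)·(010110001011010) mod 2 = 0+0+0+0+1+0+0+0+1+0+1+0+0+0+0 mod 2 = 1
  s[1] = (011001100110011)·(010110001011010) mod 2 = 0+1+0+0+0+0+0+0+0+0+1+0+0+1+0 mod 2 = 1
  s[2] = (000111100001111)·(010110001011010) mod 2 = 0+0+0+1+1+0+0+0+0+0+0+1+0+1+0 mod 2 = 0
  s[3] = (000000011111111)·(010110001011010) mod 2 = 0+0+0+0+0+0+0+0+1+0+1+1+0+1+0 mod 2 = 0
Syndrome = 1100
Column 3 of H equals this syndrome → error at bit 3 (1-indexed).
Flip bit 3: 010110001011010 → 011110001011010
Extract data bits at positions {3,5,6,7,9,10,11,12,13,14,15}: 11001011010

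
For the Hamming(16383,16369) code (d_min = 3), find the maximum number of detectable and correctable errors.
Detection only: up to d_min − 1 = 2 errors.
Correction: up to ⌊(d_min − 1)/2⌋ = ⌊2/2⌋ = 1 errors.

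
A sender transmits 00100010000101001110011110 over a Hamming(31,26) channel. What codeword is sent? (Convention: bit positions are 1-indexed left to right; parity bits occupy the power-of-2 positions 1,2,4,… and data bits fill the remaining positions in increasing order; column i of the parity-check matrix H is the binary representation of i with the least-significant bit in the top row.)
Codeword c = d · G (mod 2), d = 00100010000101001110011110:
  c[0] = d·G[:,0] = (00100010000101001110011110)·(11011010101101010101010101) mod 2 = 0+0+0+0+0+0+1+0+0+0+0+1+0+1+0+0+0+1+0+0+0+1+0+1+0+0 mod 2 = 0
  c[1] = d·G[:,1] = (00100010000101001110011110)·(10110110011011001100110011) mod 2 = 0+0+1+0+0+0+1+0+0+0+0+0+0+1+0+0+1+1+0+0+0+1+0+0+1+0 mod 2 = 1
  c[2] = d·G[:,2] = (00100010000101001110011110)·(10000000000000000000000000) mod 2 = 0+0+0+0+0+0+0+0+0+0+0+0+0+0+0+0+0+0+0+0+0+0+0+0+0+0 mod 2 = 0
  c[3] = d·G[:,3] = (00100010000101001110011110)·(01110001111000111100001111) mod 2 = 0+0+1+0+0+0+0+0+0+0+0+0+0+0+0+0+1+1+0+0+0+0+1+1+1+0 mod 2 = 0
  c[4] = d·G[:,4] = (00100010000101001110011110)·(01000000000000000000000000) mod 2 = 0+0+0+0+0+0+0+0+0+0+0+0+0+0+0+0+0+0+0+0+0+0+0+0+0+0 mod 2 = 0
  c[5] = d·G[:,5] = (00100010000101001110011110)·(00100000000000000000000000) mod 2 = 0+0+1+0+0+0+0+0+0+0+0+0+0+0+0+0+0+0+0+0+0+0+0+0+0+0 mod 2 = 1
  c[6] = d·G[:,6] = (00100010000101001110011110)·(00010000000000000000000000) mod 2 = 0+0+0+0+0+0+0+0+0+0+0+0+0+0+0+0+0+0+0+0+0+0+0+0+0+0 mod 2 = 0
  c[7] = d·G[:,7] = (00100010000101001110011110)·(00001111111000000011111111) mod 2 = 0+0+0+0+0+0+1+0+0+0+0+0+0+0+0+0+0+0+1+0+0+1+1+1+1+0 mod 2 = 0
  c[8] = d·G[:,8] = (00100010000101001110011110)·(00001000000000000000000000) mod 2 = 0+0+0+0+0+0+0+0+0+0+0+0+0+0+0+0+0+0+0+0+0+0+0+0+0+0 mod 2 = 0
  c[9] = d·G[:,9] = (00100010000101001110011110)·(00000100000000000000000000) mod 2 = 0+0+0+0+0+0+0+0+0+0+0+0+0+0+0+0+0+0+0+0+0+0+0+0+0+0 mod 2 = 0
  c[10] = d·G[:,10] = (00100010000101001110011110)·(00000010000000000000000000) mod 2 = 0+0+0+0+0+0+1+0+0+0+0+0+0+0+0+0+0+0+0+0+0+0+0+0+0+0 mod 2 = 1
  c[11] = d·G[:,11] = (00100010000101001110011110)·(00000001000000000000000000) mod 2 = 0+0+0+0+0+0+0+0+0+0+0+0+0+0+0+0+0+0+0+0+0+0+0+0+0+0 mod 2 = 0
  c[12] = d·G[:,12] = (00100010000101001110011110)·(00000000100000000000000000) mod 2 = 0+0+0+0+0+0+0+0+0+0+0+0+0+0+0+0+0+0+0+0+0+0+0+0+0+0 mod 2 = 0
  c[13] = d·G[:,13] = (00100010000101001110011110)·(00000000010000000000000000) mod 2 = 0+0+0+0+0+0+0+0+0+0+0+0+0+0+0+0+0+0+0+0+0+0+0+0+0+0 mod 2 = 0
  c[14] = d·G[:,14] = (00100010000101001110011110)·(00000000001000000000000000) mod 2 = 0+0+0+0+0+0+0+0+0+0+0+0+0+0+0+0+0+0+0+0+0+0+0+0+0+0 mod 2 = 0
  c[15] = d·G[:,15] = (00100010000101001110011110)·(00000000000111111111111111) mod 2 = 0+0+0+0+0+0+0+0+0+0+0+1+0+1+0+0+1+1+1+0+0+1+1+1+1+0 mod 2 = 1
  c[16] = d·G[:,16] = (00100010000101001110011110)·(00000000000100000000000000) mod 2 = 0+0+0+0+0+0+0+0+0+0+0+1+0+0+0+0+0+0+0+0+0+0+0+0+0+0 mod 2 = 1
  c[17] = d·G[:,17] = (00100010000101001110011110)·(00000000000010000000000000) mod 2 = 0+0+0+0+0+0+0+0+0+0+0+0+0+0+0+0+0+0+0+0+0+0+0+0+0+0 mod 2 = 0
  c[18] = d·G[:,18] = (00100010000101001110011110)·(00000000000001000000000000) mod 2 = 0+0+0+0+0+0+0+0+0+0+0+0+0+1+0+0+0+0+0+0+0+0+0+0+0+0 mod 2 = 1
  c[19] = d·G[:,19] = (00100010000101001110011110)·(00000000000000100000000000) mod 2 = 0+0+0+0+0+0+0+0+0+0+0+0+0+0+0+0+0+0+0+0+0+0+0+0+0+0 mod 2 = 0
  c[20] = d·G[:,20] = (00100010000101001110011110)·(00000000000000010000000000) mod 2 = 0+0+0+0+0+0+0+0+0+0+0+0+0+0+0+0+0+0+0+0+0+0+0+0+0+0 mod 2 = 0
  c[21] = d·G[:,21] = (00100010000101001110011110)·(00000000000000001000000000) mod 2 = 0+0+0+0+0+0+0+0+0+0+0+0+0+0+0+0+1+0+0+0+0+0+0+0+0+0 mod 2 = 1
  c[22] = d·G[:,22] = (00100010000101001110011110)·(00000000000000000100000000) mod 2 = 0+0+0+0+0+0+0+0+0+0+0+0+0+0+0+0+0+1+0+0+0+0+0+0+0+0 mod 2 = 1
  c[23] = d·G[:,23] = (00100010000101001110011110)·(00000000000000000010000000) mod 2 = 0+0+0+0+0+0+0+0+0+0+0+0+0+0+0+0+0+0+1+0+0+0+0+0+0+0 mod 2 = 1
  c[24] = d·G[:,24] = (00100010000101001110011110)·(00000000000000000001000000) mod 2 = 0+0+0+0+0+0+0+0+0+0+0+0+0+0+0+0+0+0+0+0+0+0+0+0+0+0 mod 2 = 0
  c[25] = d·G[:,25] = (00100010000101001110011110)·(00000000000000000000100000) mod 2 = 0+0+0+0+0+0+0+0+0+0+0+0+0+0+0+0+0+0+0+0+0+0+0+0+0+0 mod 2 = 0
  c[26] = d·G[:,26] = (00100010000101001110011110)·(00000000000000000000010000) mod 2 = 0+0+0+0+0+0+0+0+0+0+0+0+0+0+0+0+0+0+0+0+0+1+0+0+0+0 mod 2 = 1
  c[27] = d·G[:,27] = (00100010000101001110011110)·(00000000000000000000001000) mod 2 = 0+0+0+0+0+0+0+0+0+0+0+0+0+0+0+0+0+0+0+0+0+0+1+0+0+0 mod 2 = 1
  c[28] = d·G[:,28] = (00100010000101001110011110)·(00000000000000000000000100) mod 2 = 0+0+0+0+0+0+0+0+0+0+0+0+0+0+0+0+0+0+0+0+0+0+0+1+0+0 mod 2 = 1
  c[29] = d·G[:,29] = (00100010000101001110011110)·(00000000000000000000000010) mod 2 = 0+0+0+0+0+0+0+0+0+0+0+0+0+0+0+0+0+0+0+0+0+0+0+0+1+0 mod 2 = 1
  c[30] = d·G[:,30] = (00100010000101001110011110)·(00000000000000000000000001) mod 2 = 0+0+0+0+0+0+0+0+0+0+0+0+0+0+0+0+0+0+0+0+0+0+0+0+0+0 mod 2 = 0
Codeword = 0100010000100001101001110011110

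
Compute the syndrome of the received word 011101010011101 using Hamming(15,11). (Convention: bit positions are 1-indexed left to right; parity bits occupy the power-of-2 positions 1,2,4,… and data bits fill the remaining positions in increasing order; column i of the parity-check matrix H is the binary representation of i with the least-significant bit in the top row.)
Syndrome s = H · r^T (mod 2), r = 011101010011101:
  s[0] = (101010101010101)·(011101010011101) mod 2 = 0+0+1+0+0+0+0+0+0+0+1+0+1+0+1 mod 2 = 0
  s[1] = (011001100110011)·(011101010011101) mod 2 = 0+1+1+0+0+1+0+0+0+0+1+0+0+0+1 mod 2 = 1
  s[2] = (000111100001111)·(011101010011101) mod 2 = 0+0+0+1+0+1+0+0+0+0+0+1+1+0+1 mod 2 = 1
  s[3] = (000000011111111)·(011101010011101) mod 2 = 0+0+0+0+0+0+0+1+0+0+1+1+1+0+1 mod 2 = 1
Syndrome = 0111
Non-zero syndrome: error at position 14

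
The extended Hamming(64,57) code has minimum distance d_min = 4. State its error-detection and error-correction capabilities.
Detection only: up to d_min − 1 = 3 errors.
Correction: up to ⌊(d_min − 1)/2⌋ = ⌊3/2⌋ = 1 errors.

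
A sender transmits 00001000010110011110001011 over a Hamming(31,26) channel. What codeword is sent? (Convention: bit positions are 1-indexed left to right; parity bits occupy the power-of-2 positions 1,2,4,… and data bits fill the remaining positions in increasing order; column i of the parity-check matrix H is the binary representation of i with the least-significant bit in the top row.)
Codeword c = d · G (mod 2), d = 00001000010110011110001011:
  c[0] = d·G[:,0] = (00001000010110011110001011)·(11011010101101010101010101) mod 2 = 0+0+0+0+1+0+0+0+0+0+0+1+0+0+0+1+0+1+0+0+0+0+0+0+0+1 mod 2 = 1
  c[1] = d·G[:,1] = (00001000010110011110001011)·(10110110011011001100110011) mod 2 = 0+0+0+0+0+0+0+0+0+1+0+0+1+0+0+0+1+1+0+0+0+0+0+0+1+1 mod 2 = 0
  c[2] = d·G[:,2] = (00001000010110011110001011)·(10000000000000000000000000) mod 2 = 0+0+0+0+0+0+0+0+0+0+0+0+0+0+0+0+0+0+0+0+0+0+0+0+0+0 mod 2 = 0
  c[3] = d·G[:,3] = (00001000010110011110001011)·(01110001111000111100001111) mod 2 = 0+0+0+0+0+0+0+0+0+1+0+0+0+0+0+1+1+1+0+0+0+0+1+0+1+1 mod 2 = 1
  c[4] = d·G[:,4] = (00001000010110011110001011)·(01000000000000000000000000) mod 2 = 0+0+0+0+0+0+0+0+0+0+0+0+0+0+0+0+0+0+0+0+0+0+0+0+0+0 mod 2 = 0
  c[5] = d·G[:,5] = (00001000010110011110001011)·(00100000000000000000000000) mod 2 = 0+0+0+0+0+0+0+0+0+0+0+0+0+0+0+0+0+0+0+0+0+0+0+0+0+0 mod 2 = 0
  c[6] = d·G[:,6] = (00001000010110011110001011)·(00010000000000000000000000) mod 2 = 0+0+0+0+0+0+0+0+0+0+0+0+0+0+0+0+0+0+0+0+0+0+0+0+0+0 mod 2 = 0
  c[7] = d·G[:,7] = (00001000010110011110001011)·(00001111111000000011111111) mod 2 = 0+0+0+0+1+0+0+0+0+1+0+0+0+0+0+0+0+0+1+0+0+0+1+0+1+1 mod 2 = 0
  c[8] = d·G[:,8] = (00001000010110011110001011)·(00001000000000000000000000) mod 2 = 0+0+0+0+1+0+0+0+0+0+0+0+0+0+0+0+0+0+0+0+0+0+0+0+0+0 mod 2 = 1
  c[9] = d·G[:,9] = (00001000010110011110001011)·(00000100000000000000000000) mod 2 = 0+0+0+0+0+0+0+0+0+0+0+0+0+0+0+0+0+0+0+0+0+0+0+0+0+0 mod 2 = 0
  c[10] = d·G[:,10] = (00001000010110011110001011)·(00000010000000000000000000) mod 2 = 0+0+0+0+0+0+0+0+0+0+0+0+0+0+0+0+0+0+0+0+0+0+0+0+0+0 mod 2 = 0
  c[11] = d·G[:,11] = (00001000010110011110001011)·(00000001000000000000000000) mod 2 = 0+0+0+0+0+0+0+0+0+0+0+0+0+0+0+0+0+0+0+0+0+0+0+0+0+0 mod 2 = 0
  c[12] = d·G[:,12] = (00001000010110011110001011)·(00000000100000000000000000) mod 2 = 0+0+0+0+0+0+0+0+0+0+0+0+0+0+0+0+0+0+0+0+0+0+0+0+0+0 mod 2 = 0
  c[13] = d·G[:,13] = (00001000010110011110001011)·(00000000010000000000000000) mod 2 = 0+0+0+0+0+0+0+0+0+1+0+0+0+0+0+0+0+0+0+0+0+0+0+0+0+0 mod 2 = 1
  c[14] = d·G[:,14] = (00001000010110011110001011)·(00000000001000000000000000) mod 2 = 0+0+0+0+0+0+0+0+0+0+0+0+0+0+0+0+0+0+0+0+0+0+0+0+0+0 mod 2 = 0
  c[15] = d·G[:,15] = (00001000010110011110001011)·(00000000000111111111111111) mod 2 = 0+0+0+0+0+0+0+0+0+0+0+1+1+0+0+1+1+1+1+0+0+0+1+0+1+1 mod 2 = 1
  c[16] = d·G[:,16] = (00001000010110011110001011)·(00000000000100000000000000) mod 2 = 0+0+0+0+0+0+0+0+0+0+0+1+0+0+0+0+0+0+0+0+0+0+0+0+0+0 mod 2 = 1
  c[17] = d·G[:,17] = (00001000010110011110001011)·(00000000000010000000000000) mod 2 = 0+0+0+0+0+0+0+0+0+0+0+0+1+0+0+0+0+0+0+0+0+0+0+0+0+0 mod 2 = 1
  c[18] = d·G[:,18] = (00001000010110011110001011)·(00000000000001000000000000) mod 2 = 0+0+0+0+0+0+0+0+0+0+0+0+0+0+0+0+0+0+0+0+0+0+0+0+0+0 mod 2 = 0
  c[19] = d·G[:,19] = (00001000010110011110001011)·(00000000000000100000000000) mod 2 = 0+0+0+0+0+0+0+0+0+0+0+0+0+0+0+0+0+0+0+0+0+0+0+0+0+0 mod 2 = 0
  c[20] = d·G[:,20] = (00001000010110011110001011)·(00000000000000010000000000) mod 2 = 0+0+0+0+0+0+0+0+0+0+0+0+0+0+0+1+0+0+0+0+0+0+0+0+0+0 mod 2 = 1
  c[21] = d·G[:,21] = (00001000010110011110001011)·(00000000000000001000000000) mod 2 = 0+0+0+0+0+0+0+0+0+0+0+0+0+0+0+0+1+0+0+0+0+0+0+0+0+0 mod 2 = 1
  c[22] = d·G[:,22] = (00001000010110011110001011)·(00000000000000000100000000) mod 2 = 0+0+0+0+0+0+0+0+0+0+0+0+0+0+0+0+0+1+0+0+0+0+0+0+0+0 mod 2 = 1
  c[23] = d·G[:,23] = (00001000010110011110001011)·(00000000000000000010000000) mod 2 = 0+0+0+0+0+0+0+0+0+0+0+0+0+0+0+0+0+0+1+0+0+0+0+0+0+0 mod 2 = 1
  c[24] = d·G[:,24] = (00001000010110011110001011)·(00000000000000000001000000) mod 2 = 0+0+0+0+0+0+0+0+0+0+0+0+0+0+0+0+0+0+0+0+0+0+0+0+0+0 mod 2 = 0
  c[25] = d·G[:,25] = (00001000010110011110001011)·(00000000000000000000100000) mod 2 = 0+0+0+0+0+0+0+0+0+0+0+0+0+0+0+0+0+0+0+0+0+0+0+0+0+0 mod 2 = 0
  c[26] = d·G[:,26] = (00001000010110011110001011)·(00000000000000000000010000) mod 2 = 0+0+0+0+0+0+0+0+0+0+0+0+0+0+0+0+0+0+0+0+0+0+0+0+0+0 mod 2 = 0
  c[27] = d·G[:,27] = (00001000010110011110001011)·(00000000000000000000001000) mod 2 = 0+0+0+0+0+0+0+0+0+0+0+0+0+0+0+0+0+0+0+0+0+0+1+0+0+0 mod 2 = 1
  c[28] = d·G[:,28] = (00001000010110011110001011)·(00000000000000000000000100) mod 2 = 0+0+0+0+0+0+0+0+0+0+0+0+0+0+0+0+0+0+0+0+0+0+0+0+0+0 mod 2 = 0
  c[29] = d·G[:,29] = (00001000010110011110001011)·(00000000000000000000000010) mod 2 = 0+0+0+0+0+0+0+0+0+0+0+0+0+0+0+0+0+0+0+0+0+0+0+0+1+0 mod 2 = 1
  c[30] = d·G[:,30] = (00001000010110011110001011)·(00000000000000000000000001) mod 2 = 0+0+0+0+0+0+0+0+0+0+0+0+0+0+0+0+0+0+0+0+0+0+0+0+0+1 mod 2 = 1
Codeword = 1001000010000101110011110001011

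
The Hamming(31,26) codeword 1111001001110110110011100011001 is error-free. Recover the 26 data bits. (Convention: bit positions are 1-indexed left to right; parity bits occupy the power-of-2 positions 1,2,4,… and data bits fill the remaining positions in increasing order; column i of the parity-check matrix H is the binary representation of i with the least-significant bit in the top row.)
Parity bits occupy power-of-2 positions; data bits are at positions {3,5,6,7,9,10,11,12,13,14,15,17,18,19,20,21,22,23,24,25,26,27,28,29,30,31} (1-indexed).
Extract: c[3]=1 c[5]=0 c[6]=0 c[7]=1 c[9]=0 c[10]=1 c[11]=1 c[12]=1 c[13]=0 c[14]=1 c[15]=1 c[17]=1 c[18]=1 c[19]=0 c[20]=0 c[21]=1 c[22]=1 c[23]=1 c[24]=0 c[25]=0 c[26]=0 c[27]=1 c[28]=1 c[29]=0 c[30]=0 c[31]=1
Data = 10010111011110011100011001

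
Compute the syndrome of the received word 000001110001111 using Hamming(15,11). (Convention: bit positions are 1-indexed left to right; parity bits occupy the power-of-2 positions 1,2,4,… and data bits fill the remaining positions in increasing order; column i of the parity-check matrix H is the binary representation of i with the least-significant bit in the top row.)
Syndrome s = H · r^T (mod 2), r = 000001110001111:
  s[0] = (101010101010101)·(000001110001111) mod 2 = 0+0+0+0+0+0+1+0+0+0+0+0+1+0+1 mod 2 = 1
  s[1] = (011001100110011)·(000001110001111) mod 2 = 0+0+0+0+0+1+1+0+0+0+0+0+0+1+1 mod 2 = 0
  s[2] = (000111100001111)·(000001110001111) mod 2 = 0+0+0+0+0+1+1+0+0+0+0+1+1+1+1 mod 2 = 0
  s[3] = (000000011111111)·(000001110001111) mod 2 = 0+0+0+0+0+0+0+1+0+0+0+1+1+1+1 mod 2 = 1
Syndrome = 1001
Non-zero syndrome: error at position 9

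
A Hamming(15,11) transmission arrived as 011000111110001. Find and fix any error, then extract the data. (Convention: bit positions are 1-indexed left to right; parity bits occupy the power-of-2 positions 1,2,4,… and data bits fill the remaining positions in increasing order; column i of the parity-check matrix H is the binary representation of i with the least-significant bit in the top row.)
Syndrome s = H · r^T (mod 2), r = 011000111110001:
  s[0] = (101010101010101)·(011000111110001) mod 2 = 0+0+1+0+0+0+1+0+1+0+1+0+0+0+1 mod 2 = 1
  s[1] = (011001100110011)·(011000111110001) mod 2 = 0+1+1+0+0+0+1+0+0+1+1+0+0+0+1 mod 2 = 0
  s[2] = (000111100001111)·(011000111110001) mod 2 = 0+0+0+0+0+0+1+0+0+0+0+0+0+0+1 mod 2 = 0
  s[3] = (000000011111111)·(011000111110001) mod 2 = 0+0+0+0+0+0+0+1+1+1+1+0+0+0+1 mod 2 = 1
Syndrome = 1001
Column 9 of H equals this syndrome → error at bit 9 (1-indexed).
Flip bit 9: 011000111110001 → 011000110110001
Extract data bits at positions {3,5,6,7,9,10,11,12,13,14,15}: 10010110001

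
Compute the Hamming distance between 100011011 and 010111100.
XOR = 110100111, count of 1s = 6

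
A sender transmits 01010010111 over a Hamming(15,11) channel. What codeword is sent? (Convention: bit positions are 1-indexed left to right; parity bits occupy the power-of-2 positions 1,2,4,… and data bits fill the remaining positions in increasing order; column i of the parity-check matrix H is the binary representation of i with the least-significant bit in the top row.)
Codeword c = d · G (mod 2), d = 01010010111:
  c[0] = d·G[:,0] = (01010010111)·(11011010101) mod 2 = 0+1+0+1+0+0+1+0+1+0+1 mod 2 = 1
  c[1] = d·G[:,1] = (01010010111)·(10110110011) mod 2 = 0+0+0+1+0+0+1+0+0+1+1 mod 2 = 0
  c[2] = d·G[:,2] = (01010010111)·(10000000000) mod 2 = 0+0+0+0+0+0+0+0+0+0+0 mod 2 = 0
  c[3] = d·G[:,3] = (01010010111)·(01110001111) mod 2 = 0+1+0+1+0+0+0+0+1+1+1 mod 2 = 1
  c[4] = d·G[:,4] = (01010010111)·(01000000000) mod 2 = 0+1+0+0+0+0+0+0+0+0+0 mod 2 = 1
  c[5] = d·G[:,5] = (01010010111)·(00100000000) mod 2 = 0+0+0+0+0+0+0+0+0+0+0 mod 2 = 0
  c[6] = d·G[:,6] = (01010010111)·(00010000000) mod 2 = 0+0+0+1+0+0+0+0+0+0+0 mod 2 = 1
  c[7] = d·G[:,7] = (01010010111)·(00001111111) mod 2 = 0+0+0+0+0+0+1+0+1+1+1 mod 2 = 0
  c[8] = d·G[:,8] = (01010010111)·(00001000000) mod 2 = 0+0+0+0+0+0+0+0+0+0+0 mod 2 = 0
  c[9] = d·G[:,9] = (01010010111)·(00000100000) mod 2 = 0+0+0+0+0+0+0+0+0+0+0 mod 2 = 0
  c[10] = d·G[:,10] = (01010010111)·(00000010000) mod 2 = 0+0+0+0+0+0+1+0+0+0+0 mod 2 = 1
  c[11] = d·G[:,11] = (01010010111)·(00000001000) mod 2 = 0+0+0+0+0+0+0+0+0+0+0 mod 2 = 0
  c[12] = d·G[:,12] = (01010010111)·(00000000100) mod 2 = 0+0+0+0+0+0+0+0+1+0+0 mod 2 = 1
  c[13] = d·G[:,13] = (01010010111)·(00000000010) mod 2 = 0+0+0+0+0+0+0+0+0+1+0 mod 2 = 1
  c[14] = d·G[:,14] = (01010010111)·(00000000001) mod 2 = 0+0+0+0+0+0+0+0+0+0+1 mod 2 = 1
Codeword = 100110100010111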